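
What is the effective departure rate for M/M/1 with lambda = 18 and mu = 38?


For a stable queue (lambda < mu), throughput = lambda = 18 per hour

18 per hour


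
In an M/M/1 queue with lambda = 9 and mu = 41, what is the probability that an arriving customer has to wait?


P(wait) = rho = lambda/mu = 9/41 = 0.2195

0.2195


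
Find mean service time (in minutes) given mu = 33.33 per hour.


Mean service time = 60/mu = 60/33.33 = 1.8 minutes

1.8 minutes


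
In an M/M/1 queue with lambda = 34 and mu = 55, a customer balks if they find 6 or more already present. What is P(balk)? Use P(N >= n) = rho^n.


P(N >= 6) = rho^6 = (34/55)^6 = 0.0558

0.0558


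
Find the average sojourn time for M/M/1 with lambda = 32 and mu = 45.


W = 1/(mu - lambda) = 1/(45 - 32) = 0.0769 hours

0.0769 hours


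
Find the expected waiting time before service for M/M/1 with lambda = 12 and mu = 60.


rho = 12/60; Wq = rho/(mu - lambda) = 0.0042 hours

0.0042 hours


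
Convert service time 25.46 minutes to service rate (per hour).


mu = 60 / avg_service_time = 60 / 25.46 = 2.36 per hour

2.36 per hour


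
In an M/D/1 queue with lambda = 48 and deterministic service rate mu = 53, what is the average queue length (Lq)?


M/D/1: Lq = rho^2 / (2*(1-rho)) where rho = 48/53; Lq = 4.35

4.35


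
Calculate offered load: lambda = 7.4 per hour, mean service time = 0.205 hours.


Offered load a = lambda * E[S] = 7.4 * 0.205 = 1.52 Erlangs

1.52 Erlangs


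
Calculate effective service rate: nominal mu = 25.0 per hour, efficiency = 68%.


Effective rate = mu * efficiency = 25.0 * 0.68 = 17.0 per hour

17.0 per hour


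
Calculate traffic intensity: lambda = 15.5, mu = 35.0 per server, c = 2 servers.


rho = lambda / (c * mu) = 15.5 / (2 * 35.0) = 0.2214

0.2214


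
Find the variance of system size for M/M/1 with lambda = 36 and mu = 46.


rho = 36/46; Var(N) = rho/(1-rho)^2 = 16.56

16.56


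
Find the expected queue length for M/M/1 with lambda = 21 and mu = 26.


rho = 21/26; Lq = rho^2/(1-rho) = 3.39

3.39


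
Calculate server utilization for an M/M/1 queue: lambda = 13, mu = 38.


rho = lambda/mu = 13/38 = 0.3421

0.3421


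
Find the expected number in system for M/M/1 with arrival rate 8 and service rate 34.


rho = 8/34; L = rho/(1-rho) = 0.31

0.31


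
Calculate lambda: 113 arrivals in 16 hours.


lambda = total arrivals / time = 113 / 16 = 7.06 per hour

7.06 per hour


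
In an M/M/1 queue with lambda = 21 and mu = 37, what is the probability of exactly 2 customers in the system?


rho = 21/37; P(n) = (1-rho)*rho^n = (1-21/37)*(21/37)^2 = 0.1393

0.1393


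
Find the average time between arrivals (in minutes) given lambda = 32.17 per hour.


Mean interarrival time = 60/lambda = 60/32.17 = 1.87 minutes

1.87 minutes


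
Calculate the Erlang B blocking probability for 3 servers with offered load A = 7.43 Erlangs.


B(N,A) = (A^N/N!) / sum(A^k/k!, k=0..N) with N=3, A=7.43 = 0.6548

0.6548


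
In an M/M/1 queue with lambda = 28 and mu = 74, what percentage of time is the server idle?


Idle fraction = (1 - rho) * 100 = (1 - 28/74) * 100 = 62.2%

62.2%


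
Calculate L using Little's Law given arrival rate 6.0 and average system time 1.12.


L = lambda * W = 6.0 * 1.12 = 6.72

6.72


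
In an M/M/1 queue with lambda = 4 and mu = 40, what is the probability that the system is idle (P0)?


P0 = 1 - rho = 1 - 4/40 = 0.9

0.9


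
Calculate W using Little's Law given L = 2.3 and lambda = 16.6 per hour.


W = L / lambda = 2.3 / 16.6 = 0.1386 hours

0.1386 hours


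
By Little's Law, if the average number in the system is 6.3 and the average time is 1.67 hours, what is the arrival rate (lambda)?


lambda = L / W = 6.3 / 1.67 = 3.77 per hour

3.77 per hour


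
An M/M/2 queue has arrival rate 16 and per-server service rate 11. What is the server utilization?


rho = lambda/(c*mu) = 16/(2*11) = 0.7273

0.7273


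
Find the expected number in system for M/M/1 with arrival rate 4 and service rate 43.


rho = 4/43; L = rho/(1-rho) = 0.1

0.1


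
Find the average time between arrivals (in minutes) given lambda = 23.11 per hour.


Mean interarrival time = 60/lambda = 60/23.11 = 2.6 minutes

2.6 minutes


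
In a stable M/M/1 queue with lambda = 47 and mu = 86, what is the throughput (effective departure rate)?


For a stable queue (lambda < mu), throughput = lambda = 47 per hour

47 per hour


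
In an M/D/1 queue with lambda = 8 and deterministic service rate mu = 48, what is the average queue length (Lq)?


M/D/1: Lq = rho^2 / (2*(1-rho)) where rho = 8/48; Lq = 0.02

0.02


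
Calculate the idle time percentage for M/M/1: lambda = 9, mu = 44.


Idle fraction = (1 - rho) * 100 = (1 - 9/44) * 100 = 79.5%

79.5%


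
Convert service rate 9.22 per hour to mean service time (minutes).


Mean service time = 60/mu = 60/9.22 = 6.51 minutes

6.51 minutes


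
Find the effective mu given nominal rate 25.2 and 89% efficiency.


Effective rate = mu * efficiency = 25.2 * 0.89 = 22.43 per hour

22.43 per hour


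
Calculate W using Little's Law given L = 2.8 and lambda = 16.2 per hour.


W = L / lambda = 2.8 / 16.2 = 0.1728 hours

0.1728 hours


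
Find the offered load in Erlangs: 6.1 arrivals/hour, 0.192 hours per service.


Offered load a = lambda * E[S] = 6.1 * 0.192 = 1.17 Erlangs

1.17 Erlangs


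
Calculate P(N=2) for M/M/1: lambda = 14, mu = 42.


rho = 14/42; P(n) = (1-rho)*rho^n = (1-14/42)*(14/42)^2 = 0.0741

0.0741


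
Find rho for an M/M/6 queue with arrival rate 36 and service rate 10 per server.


rho = lambda/(c*mu) = 36/(6*10) = 0.6

0.6


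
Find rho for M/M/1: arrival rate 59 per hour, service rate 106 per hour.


rho = lambda/mu = 59/106 = 0.5566

0.5566


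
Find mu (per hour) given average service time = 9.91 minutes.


mu = 60 / avg_service_time = 60 / 9.91 = 6.05 per hour

6.05 per hour


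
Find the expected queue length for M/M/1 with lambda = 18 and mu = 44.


rho = 18/44; Lq = rho^2/(1-rho) = 0.28

0.28


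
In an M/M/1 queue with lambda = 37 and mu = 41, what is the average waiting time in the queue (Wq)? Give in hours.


rho = 37/41; Wq = rho/(mu - lambda) = 0.2256 hours

0.2256 hours


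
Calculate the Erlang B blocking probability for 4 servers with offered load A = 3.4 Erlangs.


B(N,A) = (A^N/N!) / sum(A^k/k!, k=0..N) with N=4, A=3.4 = 0.2497

0.2497


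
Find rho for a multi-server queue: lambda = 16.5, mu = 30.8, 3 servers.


rho = lambda / (c * mu) = 16.5 / (3 * 30.8) = 0.1786

0.1786


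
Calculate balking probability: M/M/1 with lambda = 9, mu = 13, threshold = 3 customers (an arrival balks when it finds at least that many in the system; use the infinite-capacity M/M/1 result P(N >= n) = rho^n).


P(N >= 3) = rho^3 = (9/13)^3 = 0.3318

0.3318


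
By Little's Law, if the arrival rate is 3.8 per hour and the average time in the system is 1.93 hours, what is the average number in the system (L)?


L = lambda * W = 3.8 * 1.93 = 7.33

7.33


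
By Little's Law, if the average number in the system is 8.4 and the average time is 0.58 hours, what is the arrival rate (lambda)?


lambda = L / W = 8.4 / 0.58 = 14.48 per hour

14.48 per hour


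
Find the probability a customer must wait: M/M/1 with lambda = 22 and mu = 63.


P(wait) = rho = lambda/mu = 22/63 = 0.3492

0.3492


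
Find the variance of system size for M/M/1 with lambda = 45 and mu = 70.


rho = 45/70; Var(N) = rho/(1-rho)^2 = 5.04

5.04


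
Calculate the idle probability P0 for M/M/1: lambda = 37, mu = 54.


P0 = 1 - rho = 1 - 37/54 = 0.3148

0.3148


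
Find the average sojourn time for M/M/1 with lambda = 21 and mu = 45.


W = 1/(mu - lambda) = 1/(45 - 21) = 0.0417 hours

0.0417 hours


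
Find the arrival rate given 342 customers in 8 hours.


lambda = total arrivals / time = 342 / 8 = 42.75 per hour

42.75 per hour


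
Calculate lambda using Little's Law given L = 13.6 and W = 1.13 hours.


lambda = L / W = 13.6 / 1.13 = 12.04 per hour

12.04 per hour


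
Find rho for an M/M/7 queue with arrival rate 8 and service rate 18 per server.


rho = lambda/(c*mu) = 8/(7*18) = 0.0635

0.0635


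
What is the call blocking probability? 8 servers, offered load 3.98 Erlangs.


B(N,A) = (A^N/N!) / sum(A^k/k!, k=0..N) with N=8, A=3.98 = 0.0298

0.0298


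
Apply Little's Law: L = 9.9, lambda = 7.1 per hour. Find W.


W = L / lambda = 9.9 / 7.1 = 1.3944 hours

1.3944 hours


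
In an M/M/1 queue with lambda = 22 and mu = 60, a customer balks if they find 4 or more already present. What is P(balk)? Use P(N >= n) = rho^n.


P(N >= 4) = rho^4 = (22/60)^4 = 0.0181

0.0181


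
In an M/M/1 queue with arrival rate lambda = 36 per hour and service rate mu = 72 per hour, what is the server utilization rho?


rho = lambda/mu = 36/72 = 0.5

0.5


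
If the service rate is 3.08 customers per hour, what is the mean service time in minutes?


Mean service time = 60/mu = 60/3.08 = 19.48 minutes

19.48 minutes


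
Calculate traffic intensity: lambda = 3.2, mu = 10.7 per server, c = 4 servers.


rho = lambda / (c * mu) = 3.2 / (4 * 10.7) = 0.0748

0.0748


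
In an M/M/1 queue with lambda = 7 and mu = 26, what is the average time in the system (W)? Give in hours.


W = 1/(mu - lambda) = 1/(26 - 7) = 0.0526 hours

0.0526 hours


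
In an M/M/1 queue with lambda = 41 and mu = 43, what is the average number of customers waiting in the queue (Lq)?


rho = 41/43; Lq = rho^2/(1-rho) = 19.55

19.55


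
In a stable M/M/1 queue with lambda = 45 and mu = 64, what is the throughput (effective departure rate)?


For a stable queue (lambda < mu), throughput = lambda = 45 per hour

45 per hour


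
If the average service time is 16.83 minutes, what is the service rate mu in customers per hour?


mu = 60 / avg_service_time = 60 / 16.83 = 3.57 per hour

3.57 per hour


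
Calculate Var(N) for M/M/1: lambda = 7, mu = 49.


rho = 7/49; Var(N) = rho/(1-rho)^2 = 0.19

0.19


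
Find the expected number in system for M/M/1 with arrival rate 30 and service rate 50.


rho = 30/50; L = rho/(1-rho) = 1.5

1.5


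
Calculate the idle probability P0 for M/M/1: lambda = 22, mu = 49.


P0 = 1 - rho = 1 - 22/49 = 0.551

0.551


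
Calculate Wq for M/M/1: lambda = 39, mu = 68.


rho = 39/68; Wq = rho/(mu - lambda) = 0.0198 hours

0.0198 hours


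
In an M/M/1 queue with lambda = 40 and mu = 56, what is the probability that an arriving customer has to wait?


P(wait) = rho = lambda/mu = 40/56 = 0.7143

0.7143


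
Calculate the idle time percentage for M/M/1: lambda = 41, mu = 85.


Idle fraction = (1 - rho) * 100 = (1 - 41/85) * 100 = 51.8%

51.8%


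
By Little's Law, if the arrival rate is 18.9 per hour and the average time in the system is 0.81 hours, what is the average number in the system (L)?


L = lambda * W = 18.9 * 0.81 = 15.31

15.31


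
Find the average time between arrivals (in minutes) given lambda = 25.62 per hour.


Mean interarrival time = 60/lambda = 60/25.62 = 2.34 minutes

2.34 minutes


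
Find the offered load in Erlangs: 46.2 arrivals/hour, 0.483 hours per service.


Offered load a = lambda * E[S] = 46.2 * 0.483 = 22.31 Erlangs

22.31 Erlangs


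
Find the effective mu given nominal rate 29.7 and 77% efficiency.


Effective rate = mu * efficiency = 29.7 * 0.77 = 22.87 per hour

22.87 per hour


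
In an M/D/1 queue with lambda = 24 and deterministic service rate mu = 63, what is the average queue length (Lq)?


M/D/1: Lq = rho^2 / (2*(1-rho)) where rho = 24/63; Lq = 0.12

0.12


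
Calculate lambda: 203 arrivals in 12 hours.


lambda = total arrivals / time = 203 / 12 = 16.92 per hour

16.92 per hour


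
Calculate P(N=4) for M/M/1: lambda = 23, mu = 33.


rho = 23/33; P(n) = (1-rho)*rho^n = (1-23/33)*(23/33)^4 = 0.0715

0.0715


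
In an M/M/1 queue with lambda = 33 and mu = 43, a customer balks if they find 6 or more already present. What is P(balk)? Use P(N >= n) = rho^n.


P(N >= 6) = rho^6 = (33/43)^6 = 0.2043

0.2043


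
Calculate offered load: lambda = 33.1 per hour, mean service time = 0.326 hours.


Offered load a = lambda * E[S] = 33.1 * 0.326 = 10.79 Erlangs

10.79 Erlangs


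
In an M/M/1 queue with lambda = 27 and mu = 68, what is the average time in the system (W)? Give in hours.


W = 1/(mu - lambda) = 1/(68 - 27) = 0.0244 hours

0.0244 hours


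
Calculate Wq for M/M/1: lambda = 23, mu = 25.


rho = 23/25; Wq = rho/(mu - lambda) = 0.46 hours

0.46 hours


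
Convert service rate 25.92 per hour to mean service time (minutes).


Mean service time = 60/mu = 60/25.92 = 2.31 minutes

2.31 minutes


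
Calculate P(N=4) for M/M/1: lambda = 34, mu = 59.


rho = 34/59; P(n) = (1-rho)*rho^n = (1-34/59)*(34/59)^4 = 0.0467

0.0467


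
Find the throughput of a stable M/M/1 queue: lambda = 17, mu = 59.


For a stable queue (lambda < mu), throughput = lambda = 17 per hour

17 per hour


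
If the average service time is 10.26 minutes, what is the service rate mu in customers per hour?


mu = 60 / avg_service_time = 60 / 10.26 = 5.85 per hour

5.85 per hour


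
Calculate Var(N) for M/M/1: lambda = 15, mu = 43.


rho = 15/43; Var(N) = rho/(1-rho)^2 = 0.82

0.82


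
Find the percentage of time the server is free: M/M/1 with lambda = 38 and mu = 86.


Idle fraction = (1 - rho) * 100 = (1 - 38/86) * 100 = 55.8%

55.8%


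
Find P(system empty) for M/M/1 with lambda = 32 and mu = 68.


P0 = 1 - rho = 1 - 32/68 = 0.5294

0.5294


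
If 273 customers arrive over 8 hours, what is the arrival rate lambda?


lambda = total arrivals / time = 273 / 8 = 34.13 per hour

34.13 per hour


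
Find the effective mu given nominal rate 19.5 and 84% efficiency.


Effective rate = mu * efficiency = 19.5 * 0.84 = 16.38 per hour

16.38 per hour


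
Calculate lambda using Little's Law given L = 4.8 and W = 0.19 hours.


lambda = L / W = 4.8 / 0.19 = 25.26 per hour

25.26 per hour


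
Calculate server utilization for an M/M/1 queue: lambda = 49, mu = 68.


rho = lambda/mu = 49/68 = 0.7206

0.7206


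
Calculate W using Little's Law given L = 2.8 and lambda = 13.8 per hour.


W = L / lambda = 2.8 / 13.8 = 0.2029 hours

0.2029 hours


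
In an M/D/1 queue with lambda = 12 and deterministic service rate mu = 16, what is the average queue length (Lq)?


M/D/1: Lq = rho^2 / (2*(1-rho)) where rho = 12/16; Lq = 1.13

1.13


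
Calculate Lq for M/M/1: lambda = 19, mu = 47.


rho = 19/47; Lq = rho^2/(1-rho) = 0.27

0.27


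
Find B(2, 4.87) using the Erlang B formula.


B(N,A) = (A^N/N!) / sum(A^k/k!, k=0..N) with N=2, A=4.87 = 0.6689

0.6689


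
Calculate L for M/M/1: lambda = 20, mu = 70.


rho = 20/70; L = rho/(1-rho) = 0.4

0.4


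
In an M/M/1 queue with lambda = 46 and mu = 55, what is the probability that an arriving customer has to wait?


P(wait) = rho = lambda/mu = 46/55 = 0.8364

0.8364


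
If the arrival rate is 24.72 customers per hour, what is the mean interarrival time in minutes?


Mean interarrival time = 60/lambda = 60/24.72 = 2.43 minutes

2.43 minutes


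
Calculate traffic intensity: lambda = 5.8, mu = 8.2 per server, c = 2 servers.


rho = lambda / (c * mu) = 5.8 / (2 * 8.2) = 0.3537

0.3537


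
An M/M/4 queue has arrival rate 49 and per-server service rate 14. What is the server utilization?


rho = lambda/(c*mu) = 49/(4*14) = 0.875

0.875


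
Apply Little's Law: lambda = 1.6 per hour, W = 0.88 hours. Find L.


L = lambda * W = 1.6 * 0.88 = 1.41

1.41


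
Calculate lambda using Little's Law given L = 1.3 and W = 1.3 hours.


lambda = L / W = 1.3 / 1.3 = 1.0 per hour

1.0 per hour


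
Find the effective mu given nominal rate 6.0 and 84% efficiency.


Effective rate = mu * efficiency = 6.0 * 0.84 = 5.04 per hour

5.04 per hour


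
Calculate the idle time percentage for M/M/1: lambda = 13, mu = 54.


Idle fraction = (1 - rho) * 100 = (1 - 13/54) * 100 = 75.9%

75.9%


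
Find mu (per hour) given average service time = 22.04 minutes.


mu = 60 / avg_service_time = 60 / 22.04 = 2.72 per hour

2.72 per hour


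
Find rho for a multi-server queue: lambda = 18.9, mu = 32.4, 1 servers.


rho = lambda / (c * mu) = 18.9 / (1 * 32.4) = 0.5833

0.5833


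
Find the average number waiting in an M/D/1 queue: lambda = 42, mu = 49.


M/D/1: Lq = rho^2 / (2*(1-rho)) where rho = 42/49; Lq = 2.57

2.57


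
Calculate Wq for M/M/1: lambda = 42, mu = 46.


rho = 42/46; Wq = rho/(mu - lambda) = 0.2283 hours

0.2283 hours


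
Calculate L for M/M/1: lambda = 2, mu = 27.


rho = 2/27; L = rho/(1-rho) = 0.08

0.08


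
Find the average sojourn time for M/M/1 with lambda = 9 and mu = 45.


W = 1/(mu - lambda) = 1/(45 - 9) = 0.0278 hours

0.0278 hours


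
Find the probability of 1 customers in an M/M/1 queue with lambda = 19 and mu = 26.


rho = 19/26; P(n) = (1-rho)*rho^n = (1-19/26)*(19/26)^1 = 0.1967

0.1967


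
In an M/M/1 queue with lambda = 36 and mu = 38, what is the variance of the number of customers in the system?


rho = 36/38; Var(N) = rho/(1-rho)^2 = 342.0

342.0


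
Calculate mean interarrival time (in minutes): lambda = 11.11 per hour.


Mean interarrival time = 60/lambda = 60/11.11 = 5.4 minutes

5.4 minutes


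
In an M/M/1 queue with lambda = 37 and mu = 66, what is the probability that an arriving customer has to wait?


P(wait) = rho = lambda/mu = 37/66 = 0.5606

0.5606


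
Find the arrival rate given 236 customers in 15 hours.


lambda = total arrivals / time = 236 / 15 = 15.73 per hour

15.73 per hour


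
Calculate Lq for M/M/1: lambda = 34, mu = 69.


rho = 34/69; Lq = rho^2/(1-rho) = 0.48

0.48


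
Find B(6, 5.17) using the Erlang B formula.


B(N,A) = (A^N/N!) / sum(A^k/k!, k=0..N) with N=6, A=5.17 = 0.2046

0.2046


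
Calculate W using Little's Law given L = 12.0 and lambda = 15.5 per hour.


W = L / lambda = 12.0 / 15.5 = 0.7742 hours

0.7742 hours


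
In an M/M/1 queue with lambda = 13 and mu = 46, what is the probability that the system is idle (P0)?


P0 = 1 - rho = 1 - 13/46 = 0.7174

0.7174


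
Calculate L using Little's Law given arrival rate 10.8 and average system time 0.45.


L = lambda * W = 10.8 * 0.45 = 4.86

4.86


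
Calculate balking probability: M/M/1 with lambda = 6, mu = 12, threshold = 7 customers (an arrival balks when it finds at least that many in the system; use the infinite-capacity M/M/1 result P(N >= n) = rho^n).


P(N >= 7) = rho^7 = (6/12)^7 = 0.0078

0.0078


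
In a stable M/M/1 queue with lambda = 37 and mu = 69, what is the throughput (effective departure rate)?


For a stable queue (lambda < mu), throughput = lambda = 37 per hour

37 per hour


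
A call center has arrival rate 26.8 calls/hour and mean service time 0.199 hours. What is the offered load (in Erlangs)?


Offered load a = lambda * E[S] = 26.8 * 0.199 = 5.33 Erlangs

5.33 Erlangs


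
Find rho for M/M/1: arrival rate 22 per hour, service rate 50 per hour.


rho = lambda/mu = 22/50 = 0.44

0.44


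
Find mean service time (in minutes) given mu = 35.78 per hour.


Mean service time = 60/mu = 60/35.78 = 1.68 minutes

1.68 minutes


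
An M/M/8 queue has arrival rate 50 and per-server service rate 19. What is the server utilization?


rho = lambda/(c*mu) = 50/(8*19) = 0.3289

0.3289


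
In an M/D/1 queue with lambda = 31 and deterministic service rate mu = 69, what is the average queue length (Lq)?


M/D/1: Lq = rho^2 / (2*(1-rho)) where rho = 31/69; Lq = 0.18

0.18


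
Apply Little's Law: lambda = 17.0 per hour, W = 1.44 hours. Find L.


L = lambda * W = 17.0 * 1.44 = 24.48

24.48


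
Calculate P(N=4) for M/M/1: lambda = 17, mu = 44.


rho = 17/44; P(n) = (1-rho)*rho^n = (1-17/44)*(17/44)^4 = 0.0137

0.0137


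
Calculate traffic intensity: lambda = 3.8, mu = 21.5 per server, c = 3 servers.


rho = lambda / (c * mu) = 3.8 / (3 * 21.5) = 0.0589

0.0589


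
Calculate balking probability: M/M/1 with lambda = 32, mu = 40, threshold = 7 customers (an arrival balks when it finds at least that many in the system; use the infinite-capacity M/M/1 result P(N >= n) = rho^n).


P(N >= 7) = rho^7 = (32/40)^7 = 0.2097

0.2097


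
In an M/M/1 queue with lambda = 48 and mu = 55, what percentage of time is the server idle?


Idle fraction = (1 - rho) * 100 = (1 - 48/55) * 100 = 12.7%

12.7%


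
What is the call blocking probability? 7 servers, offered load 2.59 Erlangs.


B(N,A) = (A^N/N!) / sum(A^k/k!, k=0..N) with N=7, A=2.59 = 0.0117

0.0117


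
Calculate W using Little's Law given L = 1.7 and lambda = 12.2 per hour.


W = L / lambda = 1.7 / 12.2 = 0.1393 hours

0.1393 hours


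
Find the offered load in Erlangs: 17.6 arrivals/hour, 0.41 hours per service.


Offered load a = lambda * E[S] = 17.6 * 0.41 = 7.22 Erlangs

7.22 Erlangs


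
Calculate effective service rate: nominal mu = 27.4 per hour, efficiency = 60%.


Effective rate = mu * efficiency = 27.4 * 0.6 = 16.44 per hour

16.44 per hour


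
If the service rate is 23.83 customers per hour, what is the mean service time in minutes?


Mean service time = 60/mu = 60/23.83 = 2.52 minutes

2.52 minutes


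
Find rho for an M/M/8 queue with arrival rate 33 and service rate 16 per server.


rho = lambda/(c*mu) = 33/(8*16) = 0.2578

0.2578


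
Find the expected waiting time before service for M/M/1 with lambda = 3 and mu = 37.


rho = 3/37; Wq = rho/(mu - lambda) = 0.0024 hours

0.0024 hours


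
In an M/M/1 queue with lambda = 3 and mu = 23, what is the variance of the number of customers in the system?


rho = 3/23; Var(N) = rho/(1-rho)^2 = 0.17

0.17


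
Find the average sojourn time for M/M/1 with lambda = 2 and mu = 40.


W = 1/(mu - lambda) = 1/(40 - 2) = 0.0263 hours

0.0263 hours


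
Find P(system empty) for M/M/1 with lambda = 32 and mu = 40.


P0 = 1 - rho = 1 - 32/40 = 0.2

0.2


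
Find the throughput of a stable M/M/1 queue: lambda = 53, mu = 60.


For a stable queue (lambda < mu), throughput = lambda = 53 per hour

53 per hour


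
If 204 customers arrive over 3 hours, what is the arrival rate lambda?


lambda = total arrivals / time = 204 / 3 = 68.0 per hour

68.0 per hour


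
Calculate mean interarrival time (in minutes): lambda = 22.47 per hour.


Mean interarrival time = 60/lambda = 60/22.47 = 2.67 minutes

2.67 minutes


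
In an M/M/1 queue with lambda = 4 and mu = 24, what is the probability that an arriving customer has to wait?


P(wait) = rho = lambda/mu = 4/24 = 0.1667

0.1667


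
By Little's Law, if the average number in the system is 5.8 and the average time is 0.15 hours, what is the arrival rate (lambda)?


lambda = L / W = 5.8 / 0.15 = 38.67 per hour

38.67 per hour


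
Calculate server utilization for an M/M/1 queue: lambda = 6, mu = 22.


rho = lambda/mu = 6/22 = 0.2727

0.2727


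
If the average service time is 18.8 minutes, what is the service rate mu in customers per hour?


mu = 60 / avg_service_time = 60 / 18.8 = 3.19 per hour

3.19 per hour


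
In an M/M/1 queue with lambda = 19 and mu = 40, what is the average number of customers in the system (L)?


rho = 19/40; L = rho/(1-rho) = 0.9

0.9


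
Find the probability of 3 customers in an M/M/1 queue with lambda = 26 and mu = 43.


rho = 26/43; P(n) = (1-rho)*rho^n = (1-26/43)*(26/43)^3 = 0.0874

0.0874


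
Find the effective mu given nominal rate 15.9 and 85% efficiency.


Effective rate = mu * efficiency = 15.9 * 0.85 = 13.52 per hour

13.52 per hour


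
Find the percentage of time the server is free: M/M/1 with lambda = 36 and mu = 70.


Idle fraction = (1 - rho) * 100 = (1 - 36/70) * 100 = 48.6%

48.6%


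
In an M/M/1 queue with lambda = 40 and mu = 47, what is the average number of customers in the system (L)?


rho = 40/47; L = rho/(1-rho) = 5.71

5.71


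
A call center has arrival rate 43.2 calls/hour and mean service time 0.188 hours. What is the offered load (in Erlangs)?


Offered load a = lambda * E[S] = 43.2 * 0.188 = 8.12 Erlangs

8.12 Erlangs


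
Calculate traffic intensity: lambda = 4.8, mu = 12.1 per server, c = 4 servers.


rho = lambda / (c * mu) = 4.8 / (4 * 12.1) = 0.0992

0.0992


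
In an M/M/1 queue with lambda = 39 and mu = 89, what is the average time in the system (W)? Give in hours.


W = 1/(mu - lambda) = 1/(89 - 39) = 0.02 hours

0.02 hours


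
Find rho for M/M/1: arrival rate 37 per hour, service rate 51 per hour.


rho = lambda/mu = 37/51 = 0.7255

0.7255


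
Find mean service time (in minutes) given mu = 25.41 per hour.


Mean service time = 60/mu = 60/25.41 = 2.36 minutes

2.36 minutes


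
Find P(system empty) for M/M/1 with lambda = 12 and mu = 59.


P0 = 1 - rho = 1 - 12/59 = 0.7966

0.7966


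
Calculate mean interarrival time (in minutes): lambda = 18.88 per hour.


Mean interarrival time = 60/lambda = 60/18.88 = 3.18 minutes

3.18 minutes


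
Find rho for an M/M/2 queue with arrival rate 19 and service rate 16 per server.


rho = lambda/(c*mu) = 19/(2*16) = 0.5938

0.5938


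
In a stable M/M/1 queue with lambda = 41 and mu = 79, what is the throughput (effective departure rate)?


For a stable queue (lambda < mu), throughput = lambda = 41 per hour

41 per hour


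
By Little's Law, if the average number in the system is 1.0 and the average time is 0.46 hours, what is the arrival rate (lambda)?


lambda = L / W = 1.0 / 0.46 = 2.17 per hour

2.17 per hour


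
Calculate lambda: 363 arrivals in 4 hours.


lambda = total arrivals / time = 363 / 4 = 90.75 per hour

90.75 per hour


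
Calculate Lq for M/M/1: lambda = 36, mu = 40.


rho = 36/40; Lq = rho^2/(1-rho) = 8.1

8.1


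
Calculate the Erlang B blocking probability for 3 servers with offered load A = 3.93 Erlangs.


B(N,A) = (A^N/N!) / sum(A^k/k!, k=0..N) with N=3, A=3.93 = 0.4443

0.4443


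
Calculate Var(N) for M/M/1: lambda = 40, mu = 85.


rho = 40/85; Var(N) = rho/(1-rho)^2 = 1.68

1.68


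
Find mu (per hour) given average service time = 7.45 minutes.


mu = 60 / avg_service_time = 60 / 7.45 = 8.05 per hour

8.05 per hour


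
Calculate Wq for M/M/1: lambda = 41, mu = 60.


rho = 41/60; Wq = rho/(mu - lambda) = 0.036 hours

0.036 hours


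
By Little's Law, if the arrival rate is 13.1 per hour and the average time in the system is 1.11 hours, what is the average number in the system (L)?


L = lambda * W = 13.1 * 1.11 = 14.54

14.54


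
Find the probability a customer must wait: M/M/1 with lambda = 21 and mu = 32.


P(wait) = rho = lambda/mu = 21/32 = 0.6563

0.6563


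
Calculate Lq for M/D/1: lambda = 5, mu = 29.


M/D/1: Lq = rho^2 / (2*(1-rho)) where rho = 5/29; Lq = 0.02

0.02


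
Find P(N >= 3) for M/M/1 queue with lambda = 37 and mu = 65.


P(N >= 3) = rho^3 = (37/65)^3 = 0.1844

0.1844


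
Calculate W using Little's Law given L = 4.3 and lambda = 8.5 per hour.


W = L / lambda = 4.3 / 8.5 = 0.5059 hours

0.5059 hours


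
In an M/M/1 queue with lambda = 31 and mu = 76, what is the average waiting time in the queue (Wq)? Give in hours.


rho = 31/76; Wq = rho/(mu - lambda) = 0.0091 hours

0.0091 hours


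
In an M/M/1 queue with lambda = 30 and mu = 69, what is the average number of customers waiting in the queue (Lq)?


rho = 30/69; Lq = rho^2/(1-rho) = 0.33

0.33


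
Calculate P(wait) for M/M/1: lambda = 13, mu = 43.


P(wait) = rho = lambda/mu = 13/43 = 0.3023

0.3023


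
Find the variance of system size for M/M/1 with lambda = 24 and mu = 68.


rho = 24/68; Var(N) = rho/(1-rho)^2 = 0.84

0.84


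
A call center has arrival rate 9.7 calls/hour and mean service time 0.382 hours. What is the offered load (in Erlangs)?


Offered load a = lambda * E[S] = 9.7 * 0.382 = 3.71 Erlangs

3.71 Erlangs


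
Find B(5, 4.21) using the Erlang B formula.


B(N,A) = (A^N/N!) / sum(A^k/k!, k=0..N) with N=5, A=4.21 = 0.2177

0.2177


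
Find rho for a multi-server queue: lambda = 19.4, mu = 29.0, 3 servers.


rho = lambda / (c * mu) = 19.4 / (3 * 29.0) = 0.223

0.223


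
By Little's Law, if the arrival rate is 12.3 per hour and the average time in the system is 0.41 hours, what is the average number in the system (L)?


L = lambda * W = 12.3 * 0.41 = 5.04

5.04


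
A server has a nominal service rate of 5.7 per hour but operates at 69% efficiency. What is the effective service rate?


Effective rate = mu * efficiency = 5.7 * 0.69 = 3.93 per hour

3.93 per hour


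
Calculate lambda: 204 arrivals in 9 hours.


lambda = total arrivals / time = 204 / 9 = 22.67 per hour

22.67 per hour


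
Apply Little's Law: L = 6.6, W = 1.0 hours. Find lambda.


lambda = L / W = 6.6 / 1.0 = 6.6 per hour

6.6 per hour


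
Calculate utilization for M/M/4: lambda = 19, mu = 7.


rho = lambda/(c*mu) = 19/(4*7) = 0.6786

0.6786


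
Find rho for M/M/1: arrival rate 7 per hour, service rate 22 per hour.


rho = lambda/mu = 7/22 = 0.3182

0.3182


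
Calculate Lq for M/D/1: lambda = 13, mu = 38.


M/D/1: Lq = rho^2 / (2*(1-rho)) where rho = 13/38; Lq = 0.09

0.09


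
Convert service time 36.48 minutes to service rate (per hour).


mu = 60 / avg_service_time = 60 / 36.48 = 1.64 per hour

1.64 per hour


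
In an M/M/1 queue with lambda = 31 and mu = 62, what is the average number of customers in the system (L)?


rho = 31/62; L = rho/(1-rho) = 1.0

1.0


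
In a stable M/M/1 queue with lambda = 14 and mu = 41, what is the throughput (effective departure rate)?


For a stable queue (lambda < mu), throughput = lambda = 14 per hour

14 per hour


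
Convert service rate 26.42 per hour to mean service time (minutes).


Mean service time = 60/mu = 60/26.42 = 2.27 minutes

2.27 minutes


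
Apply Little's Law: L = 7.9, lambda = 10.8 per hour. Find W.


W = L / lambda = 7.9 / 10.8 = 0.7315 hours

0.7315 hours


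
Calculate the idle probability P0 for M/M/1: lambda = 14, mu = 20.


P0 = 1 - rho = 1 - 14/20 = 0.3

0.3


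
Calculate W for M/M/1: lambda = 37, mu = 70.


W = 1/(mu - lambda) = 1/(70 - 37) = 0.0303 hours

0.0303 hours


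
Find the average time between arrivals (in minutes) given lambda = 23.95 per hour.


Mean interarrival time = 60/lambda = 60/23.95 = 2.51 minutes

2.51 minutes


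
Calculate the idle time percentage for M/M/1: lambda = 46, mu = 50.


Idle fraction = (1 - rho) * 100 = (1 - 46/50) * 100 = 8.0%

8.0%


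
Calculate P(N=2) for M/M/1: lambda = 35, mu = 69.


rho = 35/69; P(n) = (1-rho)*rho^n = (1-35/69)*(35/69)^2 = 0.1268

0.1268


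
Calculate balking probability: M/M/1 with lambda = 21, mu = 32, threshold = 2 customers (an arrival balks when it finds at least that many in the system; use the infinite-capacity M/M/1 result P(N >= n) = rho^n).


P(N >= 2) = rho^2 = (21/32)^2 = 0.4307

0.4307


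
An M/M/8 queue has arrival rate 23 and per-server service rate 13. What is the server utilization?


rho = lambda/(c*mu) = 23/(8*13) = 0.2212

0.2212


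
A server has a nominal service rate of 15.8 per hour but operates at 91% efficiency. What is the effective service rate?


Effective rate = mu * efficiency = 15.8 * 0.91 = 14.38 per hour

14.38 per hour


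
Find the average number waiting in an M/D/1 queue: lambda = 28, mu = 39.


M/D/1: Lq = rho^2 / (2*(1-rho)) where rho = 28/39; Lq = 0.91

0.91


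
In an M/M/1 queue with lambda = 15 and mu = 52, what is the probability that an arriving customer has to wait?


P(wait) = rho = lambda/mu = 15/52 = 0.2885

0.2885


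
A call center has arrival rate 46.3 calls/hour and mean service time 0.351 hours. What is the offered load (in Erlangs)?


Offered load a = lambda * E[S] = 46.3 * 0.351 = 16.25 Erlangs

16.25 Erlangs


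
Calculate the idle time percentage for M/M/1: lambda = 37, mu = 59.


Idle fraction = (1 - rho) * 100 = (1 - 37/59) * 100 = 37.3%

37.3%


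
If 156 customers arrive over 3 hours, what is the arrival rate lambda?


lambda = total arrivals / time = 156 / 3 = 52.0 per hour

52.0 per hour


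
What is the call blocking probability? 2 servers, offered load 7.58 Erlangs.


B(N,A) = (A^N/N!) / sum(A^k/k!, k=0..N) with N=2, A=7.58 = 0.77

0.77


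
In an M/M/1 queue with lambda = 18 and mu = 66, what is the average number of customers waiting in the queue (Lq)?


rho = 18/66; Lq = rho^2/(1-rho) = 0.1

0.1


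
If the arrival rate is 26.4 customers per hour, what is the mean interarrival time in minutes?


Mean interarrival time = 60/lambda = 60/26.4 = 2.27 minutes

2.27 minutes


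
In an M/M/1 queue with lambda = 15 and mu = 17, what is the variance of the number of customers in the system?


rho = 15/17; Var(N) = rho/(1-rho)^2 = 63.75

63.75


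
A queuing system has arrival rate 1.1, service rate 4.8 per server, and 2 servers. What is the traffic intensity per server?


rho = lambda / (c * mu) = 1.1 / (2 * 4.8) = 0.1146

0.1146


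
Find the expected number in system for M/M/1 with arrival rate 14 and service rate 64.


rho = 14/64; L = rho/(1-rho) = 0.28

0.28


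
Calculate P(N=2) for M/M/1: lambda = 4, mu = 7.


rho = 4/7; P(n) = (1-rho)*rho^n = (1-4/7)*(4/7)^2 = 0.1399

0.1399


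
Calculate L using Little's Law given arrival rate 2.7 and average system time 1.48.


L = lambda * W = 2.7 * 1.48 = 4.0

4.0


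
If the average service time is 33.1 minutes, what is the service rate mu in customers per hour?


mu = 60 / avg_service_time = 60 / 33.1 = 1.81 per hour

1.81 per hour


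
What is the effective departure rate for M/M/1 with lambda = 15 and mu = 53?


For a stable queue (lambda < mu), throughput = lambda = 15 per hour

15 per hour


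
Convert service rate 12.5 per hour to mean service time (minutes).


Mean service time = 60/mu = 60/12.5 = 4.8 minutes

4.8 minutes


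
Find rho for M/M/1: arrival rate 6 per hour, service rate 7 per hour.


rho = lambda/mu = 6/7 = 0.8571

0.8571


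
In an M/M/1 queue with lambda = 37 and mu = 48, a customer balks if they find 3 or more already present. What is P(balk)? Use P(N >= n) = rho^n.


P(N >= 3) = rho^3 = (37/48)^3 = 0.458

0.458


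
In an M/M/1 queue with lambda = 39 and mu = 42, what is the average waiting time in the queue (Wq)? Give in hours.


rho = 39/42; Wq = rho/(mu - lambda) = 0.3095 hours

0.3095 hours


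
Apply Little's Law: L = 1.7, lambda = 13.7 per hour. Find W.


W = L / lambda = 1.7 / 13.7 = 0.1241 hours

0.1241 hours


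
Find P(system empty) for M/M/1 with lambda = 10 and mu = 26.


P0 = 1 - rho = 1 - 10/26 = 0.6154

0.6154


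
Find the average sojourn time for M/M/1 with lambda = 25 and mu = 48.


W = 1/(mu - lambda) = 1/(48 - 25) = 0.0435 hours

0.0435 hours


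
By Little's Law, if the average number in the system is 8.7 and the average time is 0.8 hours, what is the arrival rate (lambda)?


lambda = L / W = 8.7 / 0.8 = 10.88 per hour

10.88 per hour


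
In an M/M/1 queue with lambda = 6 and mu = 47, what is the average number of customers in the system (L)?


rho = 6/47; L = rho/(1-rho) = 0.15

0.15


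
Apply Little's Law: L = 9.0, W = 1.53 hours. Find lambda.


lambda = L / W = 9.0 / 1.53 = 5.88 per hour

5.88 per hour


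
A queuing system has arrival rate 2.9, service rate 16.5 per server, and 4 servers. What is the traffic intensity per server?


rho = lambda / (c * mu) = 2.9 / (4 * 16.5) = 0.0439

0.0439


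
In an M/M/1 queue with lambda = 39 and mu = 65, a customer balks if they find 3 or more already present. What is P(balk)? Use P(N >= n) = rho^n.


P(N >= 3) = rho^3 = (39/65)^3 = 0.216

0.216


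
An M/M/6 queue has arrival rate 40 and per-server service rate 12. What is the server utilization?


rho = lambda/(c*mu) = 40/(6*12) = 0.5556

0.5556


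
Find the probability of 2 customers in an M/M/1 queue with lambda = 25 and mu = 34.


rho = 25/34; P(n) = (1-rho)*rho^n = (1-25/34)*(25/34)^2 = 0.1431

0.1431


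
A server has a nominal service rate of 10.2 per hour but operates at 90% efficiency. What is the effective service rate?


Effective rate = mu * efficiency = 10.2 * 0.9 = 9.18 per hour

9.18 per hour


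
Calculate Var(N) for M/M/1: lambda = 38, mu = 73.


rho = 38/73; Var(N) = rho/(1-rho)^2 = 2.26

2.26


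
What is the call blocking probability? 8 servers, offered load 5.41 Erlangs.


B(N,A) = (A^N/N!) / sum(A^k/k!, k=0..N) with N=8, A=5.41 = 0.0902

0.0902


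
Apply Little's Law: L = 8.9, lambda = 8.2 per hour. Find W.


W = L / lambda = 8.9 / 8.2 = 1.0854 hours

1.0854 hours


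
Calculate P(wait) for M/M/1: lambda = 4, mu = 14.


P(wait) = rho = lambda/mu = 4/14 = 0.2857

0.2857


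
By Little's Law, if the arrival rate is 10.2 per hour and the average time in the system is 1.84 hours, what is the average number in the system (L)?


L = lambda * W = 10.2 * 1.84 = 18.77

18.77


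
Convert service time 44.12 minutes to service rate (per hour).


mu = 60 / avg_service_time = 60 / 44.12 = 1.36 per hour

1.36 per hour


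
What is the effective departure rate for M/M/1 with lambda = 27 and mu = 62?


For a stable queue (lambda < mu), throughput = lambda = 27 per hour

27 per hour


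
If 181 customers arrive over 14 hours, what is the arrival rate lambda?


lambda = total arrivals / time = 181 / 14 = 12.93 per hour

12.93 per hour


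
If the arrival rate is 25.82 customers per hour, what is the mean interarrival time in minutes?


Mean interarrival time = 60/lambda = 60/25.82 = 2.32 minutes

2.32 minutes


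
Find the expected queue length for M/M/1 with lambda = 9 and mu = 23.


rho = 9/23; Lq = rho^2/(1-rho) = 0.25

0.25


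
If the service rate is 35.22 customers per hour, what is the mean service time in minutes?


Mean service time = 60/mu = 60/35.22 = 1.7 minutes

1.7 minutes


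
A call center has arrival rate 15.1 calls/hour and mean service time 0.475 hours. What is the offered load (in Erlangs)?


Offered load a = lambda * E[S] = 15.1 * 0.475 = 7.17 Erlangs

7.17 Erlangs


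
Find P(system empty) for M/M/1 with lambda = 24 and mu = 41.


P0 = 1 - rho = 1 - 24/41 = 0.4146

0.4146


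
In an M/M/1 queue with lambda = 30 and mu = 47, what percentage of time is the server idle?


Idle fraction = (1 - rho) * 100 = (1 - 30/47) * 100 = 36.2%

36.2%


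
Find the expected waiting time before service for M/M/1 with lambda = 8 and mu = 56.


rho = 8/56; Wq = rho/(mu - lambda) = 0.003 hours

0.003 hours


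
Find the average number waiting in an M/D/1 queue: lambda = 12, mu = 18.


M/D/1: Lq = rho^2 / (2*(1-rho)) where rho = 12/18; Lq = 0.67

0.67


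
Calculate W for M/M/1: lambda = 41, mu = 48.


W = 1/(mu - lambda) = 1/(48 - 41) = 0.1429 hours

0.1429 hours


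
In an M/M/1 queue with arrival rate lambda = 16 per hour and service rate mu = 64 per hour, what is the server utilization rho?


rho = lambda/mu = 16/64 = 0.25

0.25
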